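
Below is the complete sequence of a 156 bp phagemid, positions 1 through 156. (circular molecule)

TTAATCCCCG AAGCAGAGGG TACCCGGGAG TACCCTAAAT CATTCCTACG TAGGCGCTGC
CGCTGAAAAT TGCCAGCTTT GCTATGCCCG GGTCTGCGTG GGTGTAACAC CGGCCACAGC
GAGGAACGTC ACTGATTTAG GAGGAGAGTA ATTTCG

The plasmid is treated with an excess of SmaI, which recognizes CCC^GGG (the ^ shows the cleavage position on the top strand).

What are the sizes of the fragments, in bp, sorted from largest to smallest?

SmaI sites (CCCGGG) start at positions 23, 87.
SmaI cuts after base 3 of each site, so after positions 25, 89.
Circular molecule, 2 cuts → 2 fragments:
  26–89 → 64 bp
  90–156 then 1–25 → 67 + 25 = 92 bp
Sorted largest to smallest: 92, 64 bp.

92, 64 bp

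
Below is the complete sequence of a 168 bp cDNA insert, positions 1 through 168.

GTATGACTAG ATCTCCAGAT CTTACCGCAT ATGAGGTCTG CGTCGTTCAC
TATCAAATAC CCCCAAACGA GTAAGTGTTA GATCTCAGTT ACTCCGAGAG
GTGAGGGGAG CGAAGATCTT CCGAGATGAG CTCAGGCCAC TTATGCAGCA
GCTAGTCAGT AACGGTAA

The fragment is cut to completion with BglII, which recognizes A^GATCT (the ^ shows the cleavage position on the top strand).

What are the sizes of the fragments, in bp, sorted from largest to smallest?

BglII sites (AGATCT) start at positions 9, 17, 80, 114.
BglII cuts after the first base of each site, so after positions 9, 17, 80, 114.
Linear molecule, 4 cuts → 5 fragments:
  1–9 → 9 bp
  10–17 → 8 bp
  18–80 → 63 bp
  81–114 → 34 bp
  115–168 → 54 bp
Sorted largest to smallest: 63, 54, 34, 9, 8 bp.

63, 54, 34, 9, 8 bp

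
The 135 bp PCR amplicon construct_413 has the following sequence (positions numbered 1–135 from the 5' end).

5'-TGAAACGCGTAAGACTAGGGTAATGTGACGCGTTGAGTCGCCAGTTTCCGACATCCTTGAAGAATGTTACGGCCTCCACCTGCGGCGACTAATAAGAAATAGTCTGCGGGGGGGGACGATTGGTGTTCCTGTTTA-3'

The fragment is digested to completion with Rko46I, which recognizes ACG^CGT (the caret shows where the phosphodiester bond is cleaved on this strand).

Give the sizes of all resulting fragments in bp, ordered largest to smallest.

105, 23, 7 bp

Rko46I sites (ACGCGT) start at positions 5, 28.
Rko46I cuts after base 3 of each site, so after positions 7, 30.
Linear molecule, 2 cuts → 3 fragments:
  1–7 → 7 bp
  8–30 → 23 bp
  31–135 → 105 bp
Sorted largest to smallest: 105, 23, 7 bp.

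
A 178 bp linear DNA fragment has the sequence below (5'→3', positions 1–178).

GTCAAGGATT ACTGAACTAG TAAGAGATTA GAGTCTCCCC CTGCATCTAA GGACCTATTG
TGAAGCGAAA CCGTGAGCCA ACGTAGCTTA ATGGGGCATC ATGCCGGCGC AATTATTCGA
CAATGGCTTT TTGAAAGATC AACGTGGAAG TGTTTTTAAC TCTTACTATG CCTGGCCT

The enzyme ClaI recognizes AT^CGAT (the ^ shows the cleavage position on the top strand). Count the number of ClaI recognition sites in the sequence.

0

No occurrence of ATCGAT is present in the sequence.
ClaI does not cut: 0 sites.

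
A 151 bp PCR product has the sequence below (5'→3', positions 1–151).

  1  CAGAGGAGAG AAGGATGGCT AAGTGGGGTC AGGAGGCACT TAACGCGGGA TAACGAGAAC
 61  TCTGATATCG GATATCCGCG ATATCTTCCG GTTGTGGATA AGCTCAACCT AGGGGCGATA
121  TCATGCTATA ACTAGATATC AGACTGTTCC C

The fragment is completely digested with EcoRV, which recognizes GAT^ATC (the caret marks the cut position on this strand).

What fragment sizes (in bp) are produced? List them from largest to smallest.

66, 37, 18, 14, 9, 7 bp

EcoRV sites (GATATC) start at positions 64, 71, 80, 117, 135.
EcoRV cuts after base 3 of each site, so after positions 66, 73, 82, 119, 137.
Linear molecule, 5 cuts → 6 fragments:
  1–66 → 66 bp
  67–73 → 7 bp
  74–82 → 9 bp
  83–119 → 37 bp
  120–137 → 18 bp
  138–151 → 14 bp
Sorted largest to smallest: 66, 37, 18, 14, 9, 7 bp.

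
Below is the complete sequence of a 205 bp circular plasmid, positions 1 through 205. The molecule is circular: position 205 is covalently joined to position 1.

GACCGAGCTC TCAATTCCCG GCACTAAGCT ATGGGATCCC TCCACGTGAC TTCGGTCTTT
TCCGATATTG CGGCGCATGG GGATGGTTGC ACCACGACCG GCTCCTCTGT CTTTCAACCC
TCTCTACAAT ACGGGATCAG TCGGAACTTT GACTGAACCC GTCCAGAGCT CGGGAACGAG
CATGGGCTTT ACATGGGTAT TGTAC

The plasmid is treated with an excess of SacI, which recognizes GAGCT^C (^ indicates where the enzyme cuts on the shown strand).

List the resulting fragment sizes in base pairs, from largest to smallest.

161, 44 bp

SacI sites (GAGCTC) start at positions 5, 166.
SacI cuts after base 5 of each site (before the last base), so after positions 9, 170.
Circular molecule, 2 cuts → 2 fragments:
  10–170 → 161 bp
  171–205 then 1–9 → 35 + 9 = 44 bp
Sorted largest to smallest: 161, 44 bp.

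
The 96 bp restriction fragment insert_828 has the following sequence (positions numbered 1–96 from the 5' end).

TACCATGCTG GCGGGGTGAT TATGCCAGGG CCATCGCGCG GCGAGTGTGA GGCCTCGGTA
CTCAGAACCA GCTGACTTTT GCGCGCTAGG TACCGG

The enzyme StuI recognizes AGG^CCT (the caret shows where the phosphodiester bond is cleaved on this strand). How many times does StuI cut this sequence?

AGGCCT occurs starting at position 50.
StuI cuts at 1 site.

1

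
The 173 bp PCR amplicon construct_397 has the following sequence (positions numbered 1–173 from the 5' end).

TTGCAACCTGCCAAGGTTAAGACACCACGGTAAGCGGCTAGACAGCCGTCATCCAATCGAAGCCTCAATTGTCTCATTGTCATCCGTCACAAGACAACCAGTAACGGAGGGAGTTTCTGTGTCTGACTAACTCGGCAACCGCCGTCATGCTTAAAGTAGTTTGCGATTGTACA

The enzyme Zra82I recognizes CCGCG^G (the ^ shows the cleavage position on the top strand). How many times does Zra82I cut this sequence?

No occurrence of CCGCGG is present in the sequence.
Zra82I does not cut: 0 sites.

0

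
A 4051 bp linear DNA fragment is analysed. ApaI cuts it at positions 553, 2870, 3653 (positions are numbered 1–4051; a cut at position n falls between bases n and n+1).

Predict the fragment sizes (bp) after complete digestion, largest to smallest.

Linear molecule, 3 cuts → 4 fragments:
  553 − 0 = 553 bp
  2870 − 553 = 2317 bp
  3653 − 2870 = 783 bp
  4051 − 3653 = 398 bp
Sorted largest to smallest: 2317, 783, 553, 398 bp.

2317, 783, 553, 398 bp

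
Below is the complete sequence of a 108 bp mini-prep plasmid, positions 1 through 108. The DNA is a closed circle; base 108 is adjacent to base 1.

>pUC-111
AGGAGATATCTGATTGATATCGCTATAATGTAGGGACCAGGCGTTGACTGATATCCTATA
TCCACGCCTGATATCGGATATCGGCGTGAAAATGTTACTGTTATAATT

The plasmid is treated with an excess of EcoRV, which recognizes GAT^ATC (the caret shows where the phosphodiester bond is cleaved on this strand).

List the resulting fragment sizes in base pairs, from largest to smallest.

EcoRV sites (GATATC) start at positions 5, 16, 50, 70, 77.
EcoRV cuts after base 3 of each site, so after positions 7, 18, 52, 72, 79.
Circular molecule, 5 cuts → 5 fragments:
  8–18 → 11 bp
  19–52 → 34 bp
  53–72 → 20 bp
  73–79 → 7 bp
  80–108 then 1–7 → 29 + 7 = 36 bp
Sorted largest to smallest: 36, 34, 20, 11, 7 bp.

36, 34, 20, 11, 7 bp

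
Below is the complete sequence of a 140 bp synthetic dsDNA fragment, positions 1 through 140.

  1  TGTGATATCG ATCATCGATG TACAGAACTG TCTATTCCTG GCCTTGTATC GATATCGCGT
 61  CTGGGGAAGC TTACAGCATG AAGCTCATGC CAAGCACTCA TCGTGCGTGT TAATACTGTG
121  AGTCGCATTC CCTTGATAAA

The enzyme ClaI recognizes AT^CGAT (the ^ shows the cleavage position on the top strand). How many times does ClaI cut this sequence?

3

ATCGAT occurs starting at positions 7, 14, 48.
ClaI cuts at 3 sites.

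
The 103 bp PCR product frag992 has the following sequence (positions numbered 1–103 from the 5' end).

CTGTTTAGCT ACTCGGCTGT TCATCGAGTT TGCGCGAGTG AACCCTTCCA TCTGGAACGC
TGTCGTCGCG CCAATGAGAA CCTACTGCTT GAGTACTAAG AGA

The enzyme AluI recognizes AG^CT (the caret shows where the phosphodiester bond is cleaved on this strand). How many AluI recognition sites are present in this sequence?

AGCT occurs starting at position 7.
AluI cuts at 1 site.

1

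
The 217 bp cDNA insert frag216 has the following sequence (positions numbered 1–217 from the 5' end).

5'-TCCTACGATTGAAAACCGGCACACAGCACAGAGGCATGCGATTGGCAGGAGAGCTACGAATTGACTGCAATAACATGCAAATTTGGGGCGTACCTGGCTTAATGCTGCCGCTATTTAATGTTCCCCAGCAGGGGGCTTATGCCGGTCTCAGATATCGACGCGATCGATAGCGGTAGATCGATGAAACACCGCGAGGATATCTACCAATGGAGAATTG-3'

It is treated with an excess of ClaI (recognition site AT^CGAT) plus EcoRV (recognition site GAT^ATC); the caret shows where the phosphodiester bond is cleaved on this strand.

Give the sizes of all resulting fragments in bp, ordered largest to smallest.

ClaI sites (ATCGAT) start at positions 163, 177.
ClaI cuts after base 2 of each site, so after positions 164, 178.
EcoRV sites (GATATC) start at positions 151, 196.
EcoRV cuts after base 3 of each site, so after positions 153, 198.
Combined cut positions: 153, 164, 178, 198.
Linear molecule, 4 cuts → 5 fragments:
  1–153 → 153 bp
  154–164 → 11 bp
  165–178 → 14 bp
  179–198 → 20 bp
  199–217 → 19 bp
Sorted largest to smallest: 153, 20, 19, 14, 11 bp.

153, 20, 19, 14, 11 bp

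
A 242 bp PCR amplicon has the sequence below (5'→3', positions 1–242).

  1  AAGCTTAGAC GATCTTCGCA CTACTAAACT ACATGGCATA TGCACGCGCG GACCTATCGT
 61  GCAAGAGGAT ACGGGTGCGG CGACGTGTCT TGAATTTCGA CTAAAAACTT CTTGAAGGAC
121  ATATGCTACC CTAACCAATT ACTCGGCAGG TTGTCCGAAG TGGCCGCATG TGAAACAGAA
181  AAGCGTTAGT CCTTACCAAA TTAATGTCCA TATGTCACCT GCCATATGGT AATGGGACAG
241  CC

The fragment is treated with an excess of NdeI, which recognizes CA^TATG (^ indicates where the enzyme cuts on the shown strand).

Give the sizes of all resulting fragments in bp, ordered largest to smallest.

89, 83, 38, 18, 14 bp

NdeI sites (CATATG) start at positions 37, 120, 209, 223.
NdeI cuts after base 2 of each site, so after positions 38, 121, 210, 224.
Linear molecule, 4 cuts → 5 fragments:
  1–38 → 38 bp
  39–121 → 83 bp
  122–210 → 89 bp
  211–224 → 14 bp
  225–242 → 18 bp
Sorted largest to smallest: 89, 83, 38, 18, 14 bp.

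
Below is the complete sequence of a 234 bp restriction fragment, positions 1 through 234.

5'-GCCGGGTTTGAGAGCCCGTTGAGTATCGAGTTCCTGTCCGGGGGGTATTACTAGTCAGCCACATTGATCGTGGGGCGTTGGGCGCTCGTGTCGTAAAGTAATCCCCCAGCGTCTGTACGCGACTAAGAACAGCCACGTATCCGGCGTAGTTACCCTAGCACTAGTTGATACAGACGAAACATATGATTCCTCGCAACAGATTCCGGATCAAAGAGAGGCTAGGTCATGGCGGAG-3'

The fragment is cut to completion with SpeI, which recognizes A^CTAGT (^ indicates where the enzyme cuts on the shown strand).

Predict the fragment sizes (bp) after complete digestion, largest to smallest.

110, 74, 50 bp

SpeI sites (ACTAGT) start at positions 50, 160.
SpeI cuts after the first base of each site, so after positions 50, 160.
Linear molecule, 2 cuts → 3 fragments:
  1–50 → 50 bp
  51–160 → 110 bp
  161–234 → 74 bp
Sorted largest to smallest: 110, 74, 50 bp.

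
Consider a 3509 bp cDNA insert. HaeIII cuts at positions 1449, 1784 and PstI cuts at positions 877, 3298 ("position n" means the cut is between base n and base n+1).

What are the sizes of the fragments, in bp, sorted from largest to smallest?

1514, 877, 572, 335, 211 bp

Combined cut positions (sorted): 877, 1449, 1784, 3298.
Linear molecule, 4 cuts → 5 fragments:
  877 − 0 = 877 bp
  1449 − 877 = 572 bp
  1784 − 1449 = 335 bp
  3298 − 1784 = 1514 bp
  3509 − 3298 = 211 bp
Sorted largest to smallest: 1514, 877, 572, 335, 211 bp.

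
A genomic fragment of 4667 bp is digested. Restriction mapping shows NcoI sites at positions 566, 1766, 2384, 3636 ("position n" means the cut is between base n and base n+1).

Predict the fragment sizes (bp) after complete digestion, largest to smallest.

Linear molecule, 4 cuts → 5 fragments:
  566 − 0 = 566 bp
  1766 − 566 = 1200 bp
  2384 − 1766 = 618 bp
  3636 − 2384 = 1252 bp
  4667 − 3636 = 1031 bp
Sorted largest to smallest: 1252, 1200, 1031, 618, 566 bp.

1252, 1200, 1031, 618, 566 bp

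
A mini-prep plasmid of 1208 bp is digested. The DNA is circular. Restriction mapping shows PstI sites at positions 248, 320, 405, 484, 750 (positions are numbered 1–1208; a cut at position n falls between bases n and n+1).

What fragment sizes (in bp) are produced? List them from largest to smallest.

Circular molecule, 5 cuts → 5 fragments:
  320 − 248 = 72 bp
  405 − 320 = 85 bp
  484 − 405 = 79 bp
  750 − 484 = 266 bp
  wrap: 1208 − 750 + 248 = 706 bp
Sorted largest to smallest: 706, 266, 85, 79, 72 bp.

706, 266, 85, 79, 72 bp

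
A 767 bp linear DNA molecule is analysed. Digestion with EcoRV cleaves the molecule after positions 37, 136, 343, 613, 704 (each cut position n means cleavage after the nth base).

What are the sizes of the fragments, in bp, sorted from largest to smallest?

Linear molecule, 5 cuts → 6 fragments:
  37 − 0 = 37 bp
  136 − 37 = 99 bp
  343 − 136 = 207 bp
  613 − 343 = 270 bp
  704 − 613 = 91 bp
  767 − 704 = 63 bp
Sorted largest to smallest: 270, 207, 99, 91, 63, 37 bp.

270, 207, 99, 91, 63, 37 bp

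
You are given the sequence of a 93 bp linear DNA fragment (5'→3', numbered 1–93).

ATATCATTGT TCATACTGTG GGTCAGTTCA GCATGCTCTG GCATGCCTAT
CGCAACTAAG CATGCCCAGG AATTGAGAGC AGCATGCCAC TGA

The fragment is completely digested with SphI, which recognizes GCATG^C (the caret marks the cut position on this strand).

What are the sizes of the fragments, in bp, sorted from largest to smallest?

35, 22, 19, 10, 7 bp

SphI sites (GCATGC) start at positions 31, 41, 60, 82.
SphI cuts after base 5 of each site (before the last base), so after positions 35, 45, 64, 86.
Linear molecule, 4 cuts → 5 fragments:
  1–35 → 35 bp
  36–45 → 10 bp
  46–64 → 19 bp
  65–86 → 22 bp
  87–93 → 7 bp
Sorted largest to smallest: 35, 22, 19, 10, 7 bp.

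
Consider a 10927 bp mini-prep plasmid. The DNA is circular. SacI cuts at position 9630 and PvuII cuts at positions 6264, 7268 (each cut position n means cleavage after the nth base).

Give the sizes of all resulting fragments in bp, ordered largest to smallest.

7561, 2362, 1004 bp

Combined cut positions (sorted): 6264, 7268, 9630.
Circular molecule, 3 cuts → 3 fragments:
  7268 − 6264 = 1004 bp
  9630 − 7268 = 2362 bp
  wrap: 10927 − 9630 + 6264 = 7561 bp
Sorted largest to smallest: 7561, 2362, 1004 bp.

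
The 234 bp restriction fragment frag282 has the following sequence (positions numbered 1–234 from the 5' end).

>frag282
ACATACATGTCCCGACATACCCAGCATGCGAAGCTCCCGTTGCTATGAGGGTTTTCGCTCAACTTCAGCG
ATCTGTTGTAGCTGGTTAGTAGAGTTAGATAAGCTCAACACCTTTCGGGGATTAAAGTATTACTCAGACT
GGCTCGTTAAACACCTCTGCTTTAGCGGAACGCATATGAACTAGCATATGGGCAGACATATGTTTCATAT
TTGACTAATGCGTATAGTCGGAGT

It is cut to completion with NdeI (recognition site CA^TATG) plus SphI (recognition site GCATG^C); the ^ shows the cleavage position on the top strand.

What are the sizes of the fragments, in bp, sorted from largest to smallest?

146, 36, 28, 12, 12 bp

NdeI sites (CATATG) start at positions 173, 185, 197.
NdeI cuts after base 2 of each site, so after positions 174, 186, 198.
The SphI site (GCATGC) starts at position 24.
SphI cuts after base 5 of each site (before the last base), so after position 28.
Combined cut positions: 28, 174, 186, 198.
Linear molecule, 4 cuts → 5 fragments:
  1–28 → 28 bp
  29–174 → 146 bp
  175–186 → 12 bp
  187–198 → 12 bp
  199–234 → 36 bp
Sorted largest to smallest: 146, 36, 28, 12, 12 bp.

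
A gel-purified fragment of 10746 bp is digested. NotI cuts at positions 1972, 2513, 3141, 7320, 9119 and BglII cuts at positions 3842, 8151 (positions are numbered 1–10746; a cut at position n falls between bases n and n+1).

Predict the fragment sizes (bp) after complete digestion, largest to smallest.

Combined cut positions (sorted): 1972, 2513, 3141, 3842, 7320, 8151, 9119.
Linear molecule, 7 cuts → 8 fragments:
  1972 − 0 = 1972 bp
  2513 − 1972 = 541 bp
  3141 − 2513 = 628 bp
  3842 − 3141 = 701 bp
  7320 − 3842 = 3478 bp
  8151 − 7320 = 831 bp
  9119 − 8151 = 968 bp
  10746 − 9119 = 1627 bp
Sorted largest to smallest: 3478, 1972, 1627, 968, 831, 701, 628, 541 bp.

3478, 1972, 1627, 968, 831, 701, 628, 541 bp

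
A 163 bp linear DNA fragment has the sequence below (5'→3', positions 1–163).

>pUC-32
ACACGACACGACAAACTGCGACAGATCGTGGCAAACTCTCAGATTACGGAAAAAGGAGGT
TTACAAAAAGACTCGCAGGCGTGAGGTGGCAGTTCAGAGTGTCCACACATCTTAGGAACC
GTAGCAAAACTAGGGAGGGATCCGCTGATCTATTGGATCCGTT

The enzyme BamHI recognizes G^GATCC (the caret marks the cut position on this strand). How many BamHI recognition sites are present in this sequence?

GGATCC occurs starting at positions 138, 155.
BamHI cuts at 2 sites.

2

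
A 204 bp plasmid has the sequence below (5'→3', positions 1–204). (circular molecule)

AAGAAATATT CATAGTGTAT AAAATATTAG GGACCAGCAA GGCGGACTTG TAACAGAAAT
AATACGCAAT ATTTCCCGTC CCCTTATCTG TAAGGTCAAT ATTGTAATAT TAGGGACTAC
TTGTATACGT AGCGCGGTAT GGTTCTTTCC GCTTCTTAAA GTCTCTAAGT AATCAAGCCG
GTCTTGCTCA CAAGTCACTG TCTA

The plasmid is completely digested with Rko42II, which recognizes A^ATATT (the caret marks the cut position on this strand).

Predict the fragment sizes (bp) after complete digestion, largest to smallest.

103, 45, 30, 18, 8 bp

Rko42II sites (AATATT) start at positions 5, 23, 68, 98, 106.
Rko42II cuts after the first base of each site, so after positions 5, 23, 68, 98, 106.
Circular molecule, 5 cuts → 5 fragments:
  6–23 → 18 bp
  24–68 → 45 bp
  69–98 → 30 bp
  99–106 → 8 bp
  107–204 then 1–5 → 98 + 5 = 103 bp
Sorted largest to smallest: 103, 45, 30, 18, 8 bp.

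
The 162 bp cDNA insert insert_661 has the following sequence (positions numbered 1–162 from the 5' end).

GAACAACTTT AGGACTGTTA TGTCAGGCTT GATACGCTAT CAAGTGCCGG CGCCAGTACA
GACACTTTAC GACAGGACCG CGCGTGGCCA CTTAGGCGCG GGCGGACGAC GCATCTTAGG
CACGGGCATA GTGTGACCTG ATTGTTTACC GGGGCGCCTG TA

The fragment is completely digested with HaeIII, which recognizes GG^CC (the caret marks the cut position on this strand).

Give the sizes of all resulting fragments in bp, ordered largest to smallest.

The HaeIII site (GGCC) starts at position 86.
HaeIII cuts after base 2 of each site, so after position 87.
Linear molecule, 1 cut → 2 fragments:
  1–87 → 87 bp
  88–162 → 75 bp
Sorted largest to smallest: 87, 75 bp.

87, 75 bp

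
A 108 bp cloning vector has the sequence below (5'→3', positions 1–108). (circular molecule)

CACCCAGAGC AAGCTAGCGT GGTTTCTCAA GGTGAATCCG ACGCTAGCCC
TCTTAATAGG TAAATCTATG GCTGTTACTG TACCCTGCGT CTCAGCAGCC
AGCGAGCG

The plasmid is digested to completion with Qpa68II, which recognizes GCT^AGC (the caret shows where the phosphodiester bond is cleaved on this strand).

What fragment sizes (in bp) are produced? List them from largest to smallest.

78, 30 bp

Qpa68II sites (GCTAGC) start at positions 13, 43.
Qpa68II cuts after base 3 of each site, so after positions 15, 45.
Circular molecule, 2 cuts → 2 fragments:
  16–45 → 30 bp
  46–108 then 1–15 → 63 + 15 = 78 bp
Sorted largest to smallest: 78, 30 bp.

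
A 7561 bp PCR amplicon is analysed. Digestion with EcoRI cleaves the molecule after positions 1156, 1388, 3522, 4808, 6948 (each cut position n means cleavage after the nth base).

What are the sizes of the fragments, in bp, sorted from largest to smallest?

2140, 2134, 1286, 1156, 613, 232 bp

Linear molecule, 5 cuts → 6 fragments:
  1156 − 0 = 1156 bp
  1388 − 1156 = 232 bp
  3522 − 1388 = 2134 bp
  4808 − 3522 = 1286 bp
  6948 − 4808 = 2140 bp
  7561 − 6948 = 613 bp
Sorted largest to smallest: 2140, 2134, 1286, 1156, 613, 232 bp.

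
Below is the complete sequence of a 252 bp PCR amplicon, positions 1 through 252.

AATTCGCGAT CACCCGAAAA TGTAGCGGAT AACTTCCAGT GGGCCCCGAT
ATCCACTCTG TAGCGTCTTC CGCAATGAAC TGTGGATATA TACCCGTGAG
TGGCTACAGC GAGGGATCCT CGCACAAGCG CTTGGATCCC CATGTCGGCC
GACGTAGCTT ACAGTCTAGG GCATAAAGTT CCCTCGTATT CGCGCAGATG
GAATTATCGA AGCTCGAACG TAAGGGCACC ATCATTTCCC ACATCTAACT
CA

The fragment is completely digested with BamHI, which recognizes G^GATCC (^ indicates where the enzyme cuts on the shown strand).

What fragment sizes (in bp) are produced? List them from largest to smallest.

118, 114, 20 bp

BamHI sites (GGATCC) start at positions 114, 134.
BamHI cuts after the first base of each site, so after positions 114, 134.
Linear molecule, 2 cuts → 3 fragments:
  1–114 → 114 bp
  115–134 → 20 bp
  135–252 → 118 bp
Sorted largest to smallest: 118, 114, 20 bp.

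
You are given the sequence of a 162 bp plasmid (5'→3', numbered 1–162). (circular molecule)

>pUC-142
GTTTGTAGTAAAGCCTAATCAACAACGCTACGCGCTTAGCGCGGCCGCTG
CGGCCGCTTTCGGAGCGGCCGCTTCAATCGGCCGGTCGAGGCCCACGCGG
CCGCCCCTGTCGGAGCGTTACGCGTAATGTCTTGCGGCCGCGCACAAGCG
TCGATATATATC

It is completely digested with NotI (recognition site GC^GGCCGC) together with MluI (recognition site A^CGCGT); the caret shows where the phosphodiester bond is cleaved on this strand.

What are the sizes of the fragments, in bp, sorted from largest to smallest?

NotI sites (GCGGCCGC) start at positions 41, 50, 65, 97, 134.
NotI cuts after base 2 of each site, so after positions 42, 51, 66, 98, 135.
The MluI site (ACGCGT) starts at position 120.
MluI cuts after the first base of each site, so after position 120.
Combined cut positions: 42, 51, 66, 98, 120, 135.
Circular molecule, 6 cuts → 6 fragments:
  43–51 → 9 bp
  52–66 → 15 bp
  67–98 → 32 bp
  99–120 → 22 bp
  121–135 → 15 bp
  136–162 then 1–42 → 27 + 42 = 69 bp
Sorted largest to smallest: 69, 32, 22, 15, 15, 9 bp.

69, 32, 22, 15, 15, 9 bp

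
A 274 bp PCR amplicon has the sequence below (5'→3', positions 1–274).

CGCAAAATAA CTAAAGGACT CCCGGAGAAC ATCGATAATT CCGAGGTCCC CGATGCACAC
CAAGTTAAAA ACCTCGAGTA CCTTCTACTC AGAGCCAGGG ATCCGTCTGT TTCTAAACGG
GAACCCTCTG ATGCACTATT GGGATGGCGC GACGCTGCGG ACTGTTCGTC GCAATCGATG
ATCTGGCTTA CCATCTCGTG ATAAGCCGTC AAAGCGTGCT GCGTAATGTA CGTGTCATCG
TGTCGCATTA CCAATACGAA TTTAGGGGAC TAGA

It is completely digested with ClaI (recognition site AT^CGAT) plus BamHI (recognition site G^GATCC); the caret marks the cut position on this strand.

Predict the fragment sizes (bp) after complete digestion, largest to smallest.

99, 76, 67, 32 bp

ClaI sites (ATCGAT) start at positions 31, 174.
ClaI cuts after base 2 of each site, so after positions 32, 175.
The BamHI site (GGATCC) starts at position 99.
BamHI cuts after the first base of each site, so after position 99.
Combined cut positions: 32, 99, 175.
Linear molecule, 3 cuts → 4 fragments:
  1–32 → 32 bp
  33–99 → 67 bp
  100–175 → 76 bp
  176–274 → 99 bp
Sorted largest to smallest: 99, 76, 67, 32 bp.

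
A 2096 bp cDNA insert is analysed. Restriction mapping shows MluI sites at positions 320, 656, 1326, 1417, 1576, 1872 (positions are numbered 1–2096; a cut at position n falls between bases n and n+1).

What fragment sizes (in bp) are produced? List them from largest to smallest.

670, 336, 320, 296, 224, 159, 91 bp

Linear molecule, 6 cuts → 7 fragments:
  320 − 0 = 320 bp
  656 − 320 = 336 bp
  1326 − 656 = 670 bp
  1417 − 1326 = 91 bp
  1576 − 1417 = 159 bp
  1872 − 1576 = 296 bp
  2096 − 1872 = 224 bp
Sorted largest to smallest: 670, 336, 320, 296, 224, 159, 91 bp.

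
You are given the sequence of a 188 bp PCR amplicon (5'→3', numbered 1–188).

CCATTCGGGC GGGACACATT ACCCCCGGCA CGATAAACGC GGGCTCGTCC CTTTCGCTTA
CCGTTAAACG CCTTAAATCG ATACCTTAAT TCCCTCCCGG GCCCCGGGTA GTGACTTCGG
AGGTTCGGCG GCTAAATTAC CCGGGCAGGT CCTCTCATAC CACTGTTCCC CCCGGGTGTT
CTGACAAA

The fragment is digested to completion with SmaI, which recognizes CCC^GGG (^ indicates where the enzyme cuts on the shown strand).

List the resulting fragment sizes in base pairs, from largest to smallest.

98, 37, 31, 15, 7 bp

SmaI sites (CCCGGG) start at positions 96, 103, 140, 171.
SmaI cuts after base 3 of each site, so after positions 98, 105, 142, 173.
Linear molecule, 4 cuts → 5 fragments:
  1–98 → 98 bp
  99–105 → 7 bp
  106–142 → 37 bp
  143–173 → 31 bp
  174–188 → 15 bp
Sorted largest to smallest: 98, 37, 31, 15, 7 bp.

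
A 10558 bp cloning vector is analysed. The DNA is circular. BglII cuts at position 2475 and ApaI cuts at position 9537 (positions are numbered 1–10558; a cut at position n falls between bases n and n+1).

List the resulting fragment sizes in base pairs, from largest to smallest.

Combined cut positions (sorted): 2475, 9537.
Circular molecule, 2 cuts → 2 fragments:
  9537 − 2475 = 7062 bp
  wrap: 10558 − 9537 + 2475 = 3496 bp
Sorted largest to smallest: 7062, 3496 bp.

7062, 3496 bp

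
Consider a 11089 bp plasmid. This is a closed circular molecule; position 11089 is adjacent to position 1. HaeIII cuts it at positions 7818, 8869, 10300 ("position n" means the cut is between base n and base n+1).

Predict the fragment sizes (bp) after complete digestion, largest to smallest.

Circular molecule, 3 cuts → 3 fragments:
  8869 − 7818 = 1051 bp
  10300 − 8869 = 1431 bp
  wrap: 11089 − 10300 + 7818 = 8607 bp
Sorted largest to smallest: 8607, 1431, 1051 bp.

8607, 1431, 1051 bp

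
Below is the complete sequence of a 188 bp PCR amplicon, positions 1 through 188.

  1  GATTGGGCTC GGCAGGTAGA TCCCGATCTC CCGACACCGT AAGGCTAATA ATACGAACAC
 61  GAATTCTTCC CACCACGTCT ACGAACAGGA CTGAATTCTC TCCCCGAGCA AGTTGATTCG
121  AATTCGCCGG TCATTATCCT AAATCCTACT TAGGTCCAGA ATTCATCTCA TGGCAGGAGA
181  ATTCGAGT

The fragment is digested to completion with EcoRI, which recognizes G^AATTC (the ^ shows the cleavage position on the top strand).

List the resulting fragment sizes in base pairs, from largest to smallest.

61, 39, 32, 27, 20, 9 bp

EcoRI sites (GAATTC) start at positions 61, 93, 120, 159, 179.
EcoRI cuts after the first base of each site, so after positions 61, 93, 120, 159, 179.
Linear molecule, 5 cuts → 6 fragments:
  1–61 → 61 bp
  62–93 → 32 bp
  94–120 → 27 bp
  121–159 → 39 bp
  160–179 → 20 bp
  180–188 → 9 bp
Sorted largest to smallest: 61, 39, 32, 27, 20, 9 bp.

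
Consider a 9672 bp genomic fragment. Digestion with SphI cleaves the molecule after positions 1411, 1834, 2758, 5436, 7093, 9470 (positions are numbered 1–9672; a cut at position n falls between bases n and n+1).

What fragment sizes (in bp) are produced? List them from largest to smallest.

Linear molecule, 6 cuts → 7 fragments:
  1411 − 0 = 1411 bp
  1834 − 1411 = 423 bp
  2758 − 1834 = 924 bp
  5436 − 2758 = 2678 bp
  7093 − 5436 = 1657 bp
  9470 − 7093 = 2377 bp
  9672 − 9470 = 202 bp
Sorted largest to smallest: 2678, 2377, 1657, 1411, 924, 423, 202 bp.

2678, 2377, 1657, 1411, 924, 423, 202 bp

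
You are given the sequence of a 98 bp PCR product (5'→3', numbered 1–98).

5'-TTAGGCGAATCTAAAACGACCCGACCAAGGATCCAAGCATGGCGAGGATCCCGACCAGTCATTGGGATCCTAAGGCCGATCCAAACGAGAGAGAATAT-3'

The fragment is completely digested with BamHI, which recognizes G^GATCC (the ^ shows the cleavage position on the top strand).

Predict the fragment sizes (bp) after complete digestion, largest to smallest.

BamHI sites (GGATCC) start at positions 29, 46, 65.
BamHI cuts after the first base of each site, so after positions 29, 46, 65.
Linear molecule, 3 cuts → 4 fragments:
  1–29 → 29 bp
  30–46 → 17 bp
  47–65 → 19 bp
  66–98 → 33 bp
Sorted largest to smallest: 33, 29, 19, 17 bp.

33, 29, 19, 17 bp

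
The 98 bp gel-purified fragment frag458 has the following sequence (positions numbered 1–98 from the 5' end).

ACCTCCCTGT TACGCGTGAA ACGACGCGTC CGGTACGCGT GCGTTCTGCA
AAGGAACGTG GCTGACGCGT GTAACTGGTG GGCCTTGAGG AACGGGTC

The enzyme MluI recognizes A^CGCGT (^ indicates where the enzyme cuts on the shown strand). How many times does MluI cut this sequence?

4

ACGCGT occurs starting at positions 12, 24, 35, 65.
MluI cuts at 4 sites.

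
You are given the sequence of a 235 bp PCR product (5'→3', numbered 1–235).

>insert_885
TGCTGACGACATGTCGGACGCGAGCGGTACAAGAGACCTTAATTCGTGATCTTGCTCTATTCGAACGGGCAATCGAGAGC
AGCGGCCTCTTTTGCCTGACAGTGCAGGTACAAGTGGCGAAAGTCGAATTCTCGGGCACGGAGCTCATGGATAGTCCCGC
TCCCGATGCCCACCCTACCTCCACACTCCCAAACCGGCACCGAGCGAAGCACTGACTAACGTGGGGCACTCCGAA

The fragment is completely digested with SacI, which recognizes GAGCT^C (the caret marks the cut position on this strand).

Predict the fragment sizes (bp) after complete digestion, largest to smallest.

145, 90 bp

The SacI site (GAGCTC) starts at position 141.
SacI cuts after base 5 of each site (before the last base), so after position 145.
Linear molecule, 1 cut → 2 fragments:
  1–145 → 145 bp
  146–235 → 90 bp
Sorted largest to smallest: 145, 90 bp.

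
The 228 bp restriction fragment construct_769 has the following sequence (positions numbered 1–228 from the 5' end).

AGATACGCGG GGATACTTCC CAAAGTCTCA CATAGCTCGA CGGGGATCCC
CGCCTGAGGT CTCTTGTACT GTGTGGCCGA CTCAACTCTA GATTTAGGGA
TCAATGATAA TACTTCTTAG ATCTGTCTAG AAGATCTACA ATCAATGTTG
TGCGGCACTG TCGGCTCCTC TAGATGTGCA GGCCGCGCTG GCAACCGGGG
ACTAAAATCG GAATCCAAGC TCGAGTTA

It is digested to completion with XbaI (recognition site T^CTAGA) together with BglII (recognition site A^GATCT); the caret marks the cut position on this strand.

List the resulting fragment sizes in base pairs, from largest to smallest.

XbaI sites (TCTAGA) start at positions 87, 126, 169.
XbaI cuts after the first base of each site, so after positions 87, 126, 169.
BglII sites (AGATCT) start at positions 119, 132.
BglII cuts after the first base of each site, so after positions 119, 132.
Combined cut positions: 87, 119, 126, 132, 169.
Linear molecule, 5 cuts → 6 fragments:
  1–87 → 87 bp
  88–119 → 32 bp
  120–126 → 7 bp
  127–132 → 6 bp
  133–169 → 37 bp
  170–228 → 59 bp
Sorted largest to smallest: 87, 59, 37, 32, 7, 6 bp.

87, 59, 37, 32, 7, 6 bp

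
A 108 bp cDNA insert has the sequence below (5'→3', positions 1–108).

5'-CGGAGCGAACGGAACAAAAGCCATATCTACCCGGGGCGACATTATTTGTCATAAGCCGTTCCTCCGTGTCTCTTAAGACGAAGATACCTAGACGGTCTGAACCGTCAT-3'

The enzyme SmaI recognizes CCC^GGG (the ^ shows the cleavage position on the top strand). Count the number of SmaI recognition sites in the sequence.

CCCGGG occurs starting at position 30.
SmaI cuts at 1 site.

1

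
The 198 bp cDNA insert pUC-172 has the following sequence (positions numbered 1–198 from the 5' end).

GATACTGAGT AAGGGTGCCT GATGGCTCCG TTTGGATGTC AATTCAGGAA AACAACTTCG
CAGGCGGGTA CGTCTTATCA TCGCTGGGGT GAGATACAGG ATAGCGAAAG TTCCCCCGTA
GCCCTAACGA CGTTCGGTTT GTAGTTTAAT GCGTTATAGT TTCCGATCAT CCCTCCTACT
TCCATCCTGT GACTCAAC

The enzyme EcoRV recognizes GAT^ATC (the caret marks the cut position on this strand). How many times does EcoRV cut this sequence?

No occurrence of GATATC is present in the sequence.
EcoRV does not cut: 0 sites.

0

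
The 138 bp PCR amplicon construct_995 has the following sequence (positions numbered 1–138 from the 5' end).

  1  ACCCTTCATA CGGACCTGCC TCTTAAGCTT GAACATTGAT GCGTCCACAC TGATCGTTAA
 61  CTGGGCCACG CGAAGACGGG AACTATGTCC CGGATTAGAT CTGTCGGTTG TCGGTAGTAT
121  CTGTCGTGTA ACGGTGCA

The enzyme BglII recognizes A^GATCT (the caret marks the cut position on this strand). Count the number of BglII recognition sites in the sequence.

AGATCT occurs starting at position 97.
BglII cuts at 1 site.

1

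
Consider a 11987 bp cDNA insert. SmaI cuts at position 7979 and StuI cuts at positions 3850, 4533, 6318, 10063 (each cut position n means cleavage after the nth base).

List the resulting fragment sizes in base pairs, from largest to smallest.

3850, 2084, 1924, 1785, 1661, 683 bp

Combined cut positions (sorted): 3850, 4533, 6318, 7979, 10063.
Linear molecule, 5 cuts → 6 fragments:
  3850 − 0 = 3850 bp
  4533 − 3850 = 683 bp
  6318 − 4533 = 1785 bp
  7979 − 6318 = 1661 bp
  10063 − 7979 = 2084 bp
  11987 − 10063 = 1924 bp
Sorted largest to smallest: 3850, 2084, 1924, 1785, 1661, 683 bp.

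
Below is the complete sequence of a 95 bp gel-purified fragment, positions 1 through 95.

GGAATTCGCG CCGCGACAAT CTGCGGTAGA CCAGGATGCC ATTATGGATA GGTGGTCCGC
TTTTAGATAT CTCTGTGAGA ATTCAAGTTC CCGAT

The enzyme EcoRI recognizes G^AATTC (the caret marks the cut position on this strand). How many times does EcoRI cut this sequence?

GAATTC occurs starting at positions 2, 79.
EcoRI cuts at 2 sites.

2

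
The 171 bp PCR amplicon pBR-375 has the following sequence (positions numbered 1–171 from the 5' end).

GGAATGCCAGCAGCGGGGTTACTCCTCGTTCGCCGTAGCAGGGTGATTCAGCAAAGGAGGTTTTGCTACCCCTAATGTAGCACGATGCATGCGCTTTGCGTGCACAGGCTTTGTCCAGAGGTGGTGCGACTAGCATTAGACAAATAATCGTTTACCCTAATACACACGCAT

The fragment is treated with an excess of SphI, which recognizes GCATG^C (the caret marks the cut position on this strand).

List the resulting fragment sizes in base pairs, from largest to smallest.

91, 80 bp

The SphI site (GCATGC) starts at position 87.
SphI cuts after base 5 of each site (before the last base), so after position 91.
Linear molecule, 1 cut → 2 fragments:
  1–91 → 91 bp
  92–171 → 80 bp
Sorted largest to smallest: 91, 80 bp.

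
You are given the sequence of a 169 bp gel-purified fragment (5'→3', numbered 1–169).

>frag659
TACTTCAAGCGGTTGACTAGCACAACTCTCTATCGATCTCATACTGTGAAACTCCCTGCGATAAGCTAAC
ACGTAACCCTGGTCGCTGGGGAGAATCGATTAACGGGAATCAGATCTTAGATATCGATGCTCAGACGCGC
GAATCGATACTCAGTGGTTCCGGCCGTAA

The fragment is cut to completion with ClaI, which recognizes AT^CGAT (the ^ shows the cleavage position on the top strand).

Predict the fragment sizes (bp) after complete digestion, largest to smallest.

ClaI sites (ATCGAT) start at positions 32, 95, 123, 143.
ClaI cuts after base 2 of each site, so after positions 33, 96, 124, 144.
Linear molecule, 4 cuts → 5 fragments:
  1–33 → 33 bp
  34–96 → 63 bp
  97–124 → 28 bp
  125–144 → 20 bp
  145–169 → 25 bp
Sorted largest to smallest: 63, 33, 28, 25, 20 bp.

63, 33, 28, 25, 20 bp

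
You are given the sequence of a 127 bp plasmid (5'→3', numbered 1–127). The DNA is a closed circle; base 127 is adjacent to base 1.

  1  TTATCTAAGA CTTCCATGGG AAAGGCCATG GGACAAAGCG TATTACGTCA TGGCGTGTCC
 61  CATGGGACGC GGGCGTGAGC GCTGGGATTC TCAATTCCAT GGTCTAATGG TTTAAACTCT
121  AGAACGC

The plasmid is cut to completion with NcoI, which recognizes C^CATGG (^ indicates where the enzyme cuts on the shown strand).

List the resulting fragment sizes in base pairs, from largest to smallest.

NcoI sites (CCATGG) start at positions 14, 26, 60, 97.
NcoI cuts after the first base of each site, so after positions 14, 26, 60, 97.
Circular molecule, 4 cuts → 4 fragments:
  15–26 → 12 bp
  27–60 → 34 bp
  61–97 → 37 bp
  98–127 then 1–14 → 30 + 14 = 44 bp
Sorted largest to smallest: 44, 37, 34, 12 bp.

44, 37, 34, 12 bp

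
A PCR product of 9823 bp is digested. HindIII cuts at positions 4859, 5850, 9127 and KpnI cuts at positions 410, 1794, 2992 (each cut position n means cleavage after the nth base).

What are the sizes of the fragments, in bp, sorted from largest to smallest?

3277, 1867, 1384, 1198, 991, 696, 410 bp

Combined cut positions (sorted): 410, 1794, 2992, 4859, 5850, 9127.
Linear molecule, 6 cuts → 7 fragments:
  410 − 0 = 410 bp
  1794 − 410 = 1384 bp
  2992 − 1794 = 1198 bp
  4859 − 2992 = 1867 bp
  5850 − 4859 = 991 bp
  9127 − 5850 = 3277 bp
  9823 − 9127 = 696 bp
Sorted largest to smallest: 3277, 1867, 1384, 1198, 991, 696, 410 bp.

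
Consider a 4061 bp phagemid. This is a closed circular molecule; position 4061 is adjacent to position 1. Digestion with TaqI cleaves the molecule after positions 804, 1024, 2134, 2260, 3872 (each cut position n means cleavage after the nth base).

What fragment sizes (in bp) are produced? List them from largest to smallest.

Circular molecule, 5 cuts → 5 fragments:
  1024 − 804 = 220 bp
  2134 − 1024 = 1110 bp
  2260 − 2134 = 126 bp
  3872 − 2260 = 1612 bp
  wrap: 4061 − 3872 + 804 = 993 bp
Sorted largest to smallest: 1612, 1110, 993, 220, 126 bp.

1612, 1110, 993, 220, 126 bp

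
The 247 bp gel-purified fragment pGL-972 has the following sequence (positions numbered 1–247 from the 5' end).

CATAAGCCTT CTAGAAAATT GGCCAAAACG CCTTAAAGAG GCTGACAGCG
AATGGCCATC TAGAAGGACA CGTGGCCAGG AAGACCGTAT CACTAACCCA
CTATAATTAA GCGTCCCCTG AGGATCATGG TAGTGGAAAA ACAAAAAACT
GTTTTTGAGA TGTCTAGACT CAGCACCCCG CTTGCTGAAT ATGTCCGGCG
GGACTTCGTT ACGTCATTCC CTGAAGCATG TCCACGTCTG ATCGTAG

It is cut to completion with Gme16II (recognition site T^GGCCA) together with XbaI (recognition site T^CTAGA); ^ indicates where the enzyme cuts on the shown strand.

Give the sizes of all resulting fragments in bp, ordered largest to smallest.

Gme16II sites (TGGCCA) start at positions 20, 53, 73.
Gme16II cuts after the first base of each site, so after positions 20, 53, 73.
XbaI sites (TCTAGA) start at positions 10, 59, 163.
XbaI cuts after the first base of each site, so after positions 10, 59, 163.
Combined cut positions: 10, 20, 53, 59, 73, 163.
Linear molecule, 6 cuts → 7 fragments:
  1–10 → 10 bp
  11–20 → 10 bp
  21–53 → 33 bp
  54–59 → 6 bp
  60–73 → 14 bp
  74–163 → 90 bp
  164–247 → 84 bp
Sorted largest to smallest: 90, 84, 33, 14, 10, 10, 6 bp.

90, 84, 33, 14, 10, 10, 6 bp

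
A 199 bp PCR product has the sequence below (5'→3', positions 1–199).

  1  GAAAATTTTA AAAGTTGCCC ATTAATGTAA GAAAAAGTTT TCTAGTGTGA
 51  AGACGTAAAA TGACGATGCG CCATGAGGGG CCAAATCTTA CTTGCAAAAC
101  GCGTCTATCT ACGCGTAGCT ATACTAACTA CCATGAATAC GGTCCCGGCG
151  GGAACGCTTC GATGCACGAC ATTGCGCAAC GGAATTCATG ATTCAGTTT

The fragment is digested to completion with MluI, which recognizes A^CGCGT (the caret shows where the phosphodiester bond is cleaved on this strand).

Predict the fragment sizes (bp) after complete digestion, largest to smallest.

MluI sites (ACGCGT) start at positions 99, 111.
MluI cuts after the first base of each site, so after positions 99, 111.
Linear molecule, 2 cuts → 3 fragments:
  1–99 → 99 bp
  100–111 → 12 bp
  112–199 → 88 bp
Sorted largest to smallest: 99, 88, 12 bp.

99, 88, 12 bp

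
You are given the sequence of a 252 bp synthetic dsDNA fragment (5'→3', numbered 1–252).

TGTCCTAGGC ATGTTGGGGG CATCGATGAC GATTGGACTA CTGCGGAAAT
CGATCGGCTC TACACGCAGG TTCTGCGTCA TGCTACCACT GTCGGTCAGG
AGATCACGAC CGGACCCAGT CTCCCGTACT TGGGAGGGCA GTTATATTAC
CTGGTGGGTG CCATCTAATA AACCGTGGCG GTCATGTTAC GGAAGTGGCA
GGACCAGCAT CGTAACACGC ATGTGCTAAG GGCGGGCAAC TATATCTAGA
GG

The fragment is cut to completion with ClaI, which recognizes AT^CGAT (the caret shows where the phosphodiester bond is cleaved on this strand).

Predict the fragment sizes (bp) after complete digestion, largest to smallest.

202, 27, 23 bp

ClaI sites (ATCGAT) start at positions 22, 49.
ClaI cuts after base 2 of each site, so after positions 23, 50.
Linear molecule, 2 cuts → 3 fragments:
  1–23 → 23 bp
  24–50 → 27 bp
  51–252 → 202 bp
Sorted largest to smallest: 202, 27, 23 bp.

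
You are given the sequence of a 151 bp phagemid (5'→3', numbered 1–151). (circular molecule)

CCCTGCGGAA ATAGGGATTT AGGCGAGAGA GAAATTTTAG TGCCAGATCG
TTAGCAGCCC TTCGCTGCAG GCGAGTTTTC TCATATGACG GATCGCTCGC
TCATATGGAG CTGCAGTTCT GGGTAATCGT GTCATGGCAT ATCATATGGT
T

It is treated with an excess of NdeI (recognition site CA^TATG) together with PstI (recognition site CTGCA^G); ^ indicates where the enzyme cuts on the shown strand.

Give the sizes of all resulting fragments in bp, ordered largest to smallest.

76, 29, 20, 14, 12 bp

NdeI sites (CATATG) start at positions 82, 102, 143.
NdeI cuts after base 2 of each site, so after positions 83, 103, 144.
PstI sites (CTGCAG) start at positions 65, 111.
PstI cuts after base 5 of each site (before the last base), so after positions 69, 115.
Combined cut positions: 69, 83, 103, 115, 144.
Circular molecule, 5 cuts → 5 fragments:
  70–83 → 14 bp
  84–103 → 20 bp
  104–115 → 12 bp
  116–144 → 29 bp
  145–151 then 1–69 → 7 + 69 = 76 bp
Sorted largest to smallest: 76, 29, 20, 14, 12 bp.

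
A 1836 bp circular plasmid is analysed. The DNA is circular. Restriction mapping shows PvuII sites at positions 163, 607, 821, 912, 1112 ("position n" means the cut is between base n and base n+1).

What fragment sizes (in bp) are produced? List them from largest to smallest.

Circular molecule, 5 cuts → 5 fragments:
  607 − 163 = 444 bp
  821 − 607 = 214 bp
  912 − 821 = 91 bp
  1112 − 912 = 200 bp
  wrap: 1836 − 1112 + 163 = 887 bp
Sorted largest to smallest: 887, 444, 214, 200, 91 bp.

887, 444, 214, 200, 91 bp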